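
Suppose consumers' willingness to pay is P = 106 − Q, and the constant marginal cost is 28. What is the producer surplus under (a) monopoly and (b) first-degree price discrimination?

The monopolist equates marginal revenue to marginal cost: 106 − 2Q = 28, so Q = 39. From demand, P = 67.
PS = (67 − 28)·39 = 1521.
With perfect price discrimination, output is the efficient level Q = 78 (where demand meets MC), but every buyer pays their willingness to pay: CS = 0 and PS = total surplus.
PS = ½·(106 − 28)·78 = 3042.

Monopoly: PS = 1521; Perfect PD: PS = 3042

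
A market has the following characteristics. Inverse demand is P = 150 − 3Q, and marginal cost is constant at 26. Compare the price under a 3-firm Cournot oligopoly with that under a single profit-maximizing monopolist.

Cournot with 3 identical firms: the symmetric best-response condition is 150 − 12q = 26. Each firm produces q = 31/3, total output Q = 31, price P = 57.
Monopoly sets MR = MC: 150 − 6Q = 26 ⇒ Q = 62/3, P = 150 − 3·62/3 = 88.

Cournot: P = 57; Monopoly: P = 88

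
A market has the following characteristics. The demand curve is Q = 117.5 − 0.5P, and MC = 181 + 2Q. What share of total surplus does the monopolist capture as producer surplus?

Inverting demand: P = 235 − 2Q.
The monopolist equates marginal revenue to marginal cost: 235 − 4Q = 181 + 2Q, so Q = 9. From demand, P = 217.
CS = ½·(235 − 217)·9 = 81.
PS = P·Q − VC(Q) = 217·9 − (181·9 + ½·2·9²) = 243.
Share captured = PS/TS = 243/324 = 0.75.

PS/TS = 0.75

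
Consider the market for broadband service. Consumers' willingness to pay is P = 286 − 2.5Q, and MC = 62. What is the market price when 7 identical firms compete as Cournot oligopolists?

In a 7-firm Cournot equilibrium, symmetry and the first-order condition give q = (286 − 62)/(20) = 11.2. So Q = 78.4 and P = 90.

P = 90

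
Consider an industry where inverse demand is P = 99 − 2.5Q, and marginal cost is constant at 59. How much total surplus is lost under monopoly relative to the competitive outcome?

DWL = 80

Competitive firms price at marginal cost: P = 59, giving Q = 16.
The monopolist equates marginal revenue to marginal cost: 99 − 5Q = 59, so Q = 8. From demand, P = 79.
DWL is the triangle between Q = 8 and Q = 16: ½·(16 − 8)·(79 − 59) = 80.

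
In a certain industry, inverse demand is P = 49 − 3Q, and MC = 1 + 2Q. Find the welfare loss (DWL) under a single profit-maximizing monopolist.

DWL = 32.4

Under competition P = MC: 49 − 3Q = 1 + 2Q ⇒ Q = 9.6, P = 20.2.
A monopolist chooses Q where MR = MC. MR = 49 − 6Q; setting this equal to 1 + 2Q gives Q = 6 and P = 31.
CS = ½·(49 − 20.2)·9.6 = 138.24; PS = (20.2·9.6 − 1·9.6 − ½·2·9.6²) = 92.16; TS = 230.4.
CS = ½·(49 − 31)·6 = 54; PS = (31·6 − 1·6 − ½·2·6²) = 144; TS = 198.
DWL = 230.4 − 198 = 32.4.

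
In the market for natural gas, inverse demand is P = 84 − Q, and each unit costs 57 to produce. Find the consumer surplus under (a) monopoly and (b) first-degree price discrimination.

Monopoly: CS = 91.125; Perfect PD: CS = 0

Monopoly sets MR = MC: 84 − 2Q = 57 ⇒ Q = 13.5, P = 84 − 13.5 = 70.5.
CS = ½·(84 − 70.5)·13.5 = 91.125.
With perfect price discrimination, output is the efficient level Q = 27 (where demand meets MC), but every buyer pays their willingness to pay: CS = 0 and PS = total surplus.
CS = 0.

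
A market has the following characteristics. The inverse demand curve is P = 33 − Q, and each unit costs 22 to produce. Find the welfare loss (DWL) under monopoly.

Competitive firms price at marginal cost: P = 22, giving Q = 11.
Monopoly sets MR = MC: 33 − 2Q = 22 ⇒ Q = 5.5, P = 33 − 5.5 = 27.5.
DWL is the triangle between Q = 5.5 and Q = 11: ½·(11 − 5.5)·(27.5 − 22) = 15.125.

DWL = 15.125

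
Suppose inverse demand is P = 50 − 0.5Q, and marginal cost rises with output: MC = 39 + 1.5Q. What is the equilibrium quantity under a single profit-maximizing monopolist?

The monopolist equates marginal revenue to marginal cost: 50 − Q = 39 + 1.5Q, so Q = 4.4. From demand, P = 47.8.

Q = 4.4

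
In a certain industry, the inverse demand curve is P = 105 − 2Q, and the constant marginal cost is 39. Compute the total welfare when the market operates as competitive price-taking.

TS = 1089

Perfect competition: P = MC = 39, so 105 − 2Q = 39 and Q = 33.
CS = ½·(105 − 39)·33 = 1089; PS = (39 − 39)·33 = 0; TS = 1089.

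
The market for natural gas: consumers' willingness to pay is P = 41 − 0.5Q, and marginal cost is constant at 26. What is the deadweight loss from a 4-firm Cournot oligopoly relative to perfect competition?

Competitive firms price at marginal cost: P = 26, giving Q = 30.
Cournot with 4 identical firms: the symmetric best-response condition is 41 − 2.5q = 26. Each firm produces q = 6, total output Q = 24, price P = 29.
DWL is the triangle between Q = 24 and Q = 30: ½·(30 − 24)·(29 − 26) = 9.

DWL = 9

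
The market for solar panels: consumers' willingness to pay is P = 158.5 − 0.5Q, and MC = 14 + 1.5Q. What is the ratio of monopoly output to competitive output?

Q_m/Q_c = 0.8

A monopolist chooses Q where MR = MC. MR = 158.5 − Q; setting this equal to 14 + 1.5Q gives Q = 57.8 and P = 129.6.
Under competition P = MC: 158.5 − 0.5Q = 14 + 1.5Q ⇒ Q = 72.25, P = 122.375.
Ratio Q_m/Q_c = 57.8/72.25 = 0.8.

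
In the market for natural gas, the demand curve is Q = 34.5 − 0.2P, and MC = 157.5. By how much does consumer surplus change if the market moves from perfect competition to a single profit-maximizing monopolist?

Inverting demand: P = 172.5 − 5Q.
Competitive firms price at marginal cost: P = 157.5, giving Q = 3.
CS = ½·(172.5 − 157.5)·3 = 22.5.
The monopolist equates marginal revenue to marginal cost: 172.5 − 10Q = 157.5, so Q = 1.5. From demand, P = 165.
CS = ½·(172.5 − 165)·1.5 = 5.625.
Change in consumer surplus: 5.625 − 22.5 = −16.875.

CS falls by 16.875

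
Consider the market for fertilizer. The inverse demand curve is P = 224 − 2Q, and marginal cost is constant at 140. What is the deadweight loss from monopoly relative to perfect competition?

DWL = 441

Under competition P = MC = 140, so Q = (224 − 140)/2 = 42.
Monopoly sets MR = MC: 224 − 4Q = 140 ⇒ Q = 21, P = 224 − 2·21 = 182.
DWL is the triangle between Q = 21 and Q = 42: ½·(42 − 21)·(182 − 140) = 441.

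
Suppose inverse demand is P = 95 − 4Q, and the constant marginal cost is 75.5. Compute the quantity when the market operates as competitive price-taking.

Q = 4.875

Under competition P = MC = 75.5, so Q = (95 − 75.5)/4 = 4.875.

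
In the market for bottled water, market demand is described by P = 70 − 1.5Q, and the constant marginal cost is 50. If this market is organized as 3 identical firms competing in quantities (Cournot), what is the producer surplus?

Cournot with 3 identical firms: the symmetric best-response condition is 70 − 6q = 50. Each firm produces q = 10/3, total output Q = 10, price P = 55.
PS = (55 − 50)·10 = 50.

PS = 50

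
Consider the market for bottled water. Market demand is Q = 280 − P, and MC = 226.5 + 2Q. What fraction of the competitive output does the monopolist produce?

Inverting demand: P = 280 − Q.
A monopolist chooses Q where MR = MC. MR = 280 − 2Q; setting this equal to 226.5 + 2Q gives Q = 13.375 and P = 266.625.
Competitive equilibrium sets price equal to marginal cost: 280 − Q = 226.5 + 2Q, so Q = 107/6 and P = 1573/6.
Ratio Q_m/Q_c = 13.375/(107/6) = 0.75.

Q_m/Q_c = 0.75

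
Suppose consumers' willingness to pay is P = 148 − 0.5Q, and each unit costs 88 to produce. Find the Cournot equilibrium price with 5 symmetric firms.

P = 98

With 5 symmetric Cournot firms, each firm's FOC gives 148 − 3q = 88, so q = 20, Q = 5·20 = 100, and P = 98.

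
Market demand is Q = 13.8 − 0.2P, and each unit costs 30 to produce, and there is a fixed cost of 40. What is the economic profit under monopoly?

Inverting demand: P = 69 − 5Q.
The monopolist equates marginal revenue to marginal cost: 69 − 10Q = 30, so Q = 3.9. From demand, P = 49.5.
Profit = (49.5 − 30)·3.9 − 40 = 36.05.

Profit = 36.05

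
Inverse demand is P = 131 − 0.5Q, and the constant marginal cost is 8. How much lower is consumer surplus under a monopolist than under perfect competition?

Perfect competition: P = MC = 8, so 131 − 0.5Q = 8 and Q = 246.
CS = ½·(131 − 8)·246 = 15129.
Monopoly sets MR = MC: 131 − Q = 8 ⇒ Q = 123, P = 131 − 0.5·123 = 69.5.
CS = ½·(131 − 69.5)·123 = 3782.25.
Change in consumer surplus: 3782.25 − 15129 = −11346.75.

CS falls by 11346.75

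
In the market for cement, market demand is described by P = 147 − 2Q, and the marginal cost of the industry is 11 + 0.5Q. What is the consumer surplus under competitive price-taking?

CS = 2959.36

Competitive equilibrium sets price equal to marginal cost: 147 − 2Q = 11 + 0.5Q, so Q = 54.4 and P = 38.2.
CS = ½·(147 − 38.2)·54.4 = 2959.36.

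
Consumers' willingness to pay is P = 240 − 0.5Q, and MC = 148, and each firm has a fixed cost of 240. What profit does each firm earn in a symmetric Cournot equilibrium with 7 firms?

Cournot with 7 identical firms: the symmetric best-response condition is 240 − 4q = 148. Each firm produces q = 23, total output Q = 161, price P = 159.5.
Each firm's profit = (159.5 − 148)·23 − 240 = 24.5.

π_i = 24.5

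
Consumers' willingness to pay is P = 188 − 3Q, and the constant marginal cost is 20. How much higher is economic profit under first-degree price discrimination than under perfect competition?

Under competition P = MC = 20, so Q = (188 − 20)/3 = 56.
Profit = (20 − 20)·56 = 0.
Under first-degree price discrimination the firm charges each unit its demand price and produces up to where P = MC, i.e. Q = 56. Consumer surplus is zero; producer surplus equals total surplus.
PS equals the full surplus area, 4704. Profit = 4704 = 4704.
Change in economic profit: 4704 − 0 = 4704.

Economic profit rises by 4704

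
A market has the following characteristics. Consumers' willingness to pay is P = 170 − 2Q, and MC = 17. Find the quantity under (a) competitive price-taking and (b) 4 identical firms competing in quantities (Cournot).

Competition: Q = 76.5; Cournot: Q = 61.2

Under competition P = MC = 17, so Q = (170 − 17)/2 = 76.5.
Cournot with 4 identical firms: the symmetric best-response condition is 170 − 10q = 17. Each firm produces q = 15.3, total output Q = 61.2, price P = 47.6.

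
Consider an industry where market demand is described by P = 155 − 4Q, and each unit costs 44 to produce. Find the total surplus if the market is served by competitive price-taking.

TS = 1540.125

Under competition P = MC = 44, so Q = (155 − 44)/4 = 27.75.
CS = ½·(155 − 44)·27.75 = 1540.125; PS = (44 − 44)·27.75 = 0; TS = 1540.125.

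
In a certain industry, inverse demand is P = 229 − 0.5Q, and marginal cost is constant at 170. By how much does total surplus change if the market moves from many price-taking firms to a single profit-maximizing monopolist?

Under competition P = MC = 170, so Q = (229 − 170)/0.5 = 118.
CS = ½·(229 − 170)·118 = 3481; PS = (170 − 170)·118 = 0; TS = 3481.
Monopoly sets MR = MC: 229 − Q = 170 ⇒ Q = 59, P = 229 − 0.5·59 = 199.5.
CS = ½·(229 − 199.5)·59 = 870.25; PS = (199.5 − 170)·59 = 1740.5; TS = 2610.75.
Change in total surplus: 2610.75 − 3481 = −870.25.

Total surplus falls by 870.25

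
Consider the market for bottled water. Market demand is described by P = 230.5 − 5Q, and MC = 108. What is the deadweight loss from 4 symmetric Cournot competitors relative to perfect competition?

DWL = 60.025

Competitive firms price at marginal cost: P = 108, giving Q = 24.5.
In a 4-firm Cournot equilibrium, symmetry and the first-order condition give q = (230.5 − 108)/(25) = 4.9. So Q = 19.6 and P = 132.5.
DWL is the triangle between Q = 19.6 and Q = 24.5: ½·(24.5 − 19.6)·(132.5 − 108) = 60.025.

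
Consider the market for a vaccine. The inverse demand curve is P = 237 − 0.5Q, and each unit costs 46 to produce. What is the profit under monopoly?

Profit = 18240.5

A monopolist chooses Q where MR = MC. MR = 237 − Q; setting this equal to 46 gives Q = 191 and P = 141.5.
Profit = (141.5 − 46)·191 = 18240.5.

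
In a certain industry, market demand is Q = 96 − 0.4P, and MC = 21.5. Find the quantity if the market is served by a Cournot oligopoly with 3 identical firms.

Inverting demand: P = 240 − 2.5Q.
In a 3-firm Cournot equilibrium, symmetry and the first-order condition give q = (240 − 21.5)/(10) = 21.85. So Q = 65.55 and P = 76.125.

Q = 65.55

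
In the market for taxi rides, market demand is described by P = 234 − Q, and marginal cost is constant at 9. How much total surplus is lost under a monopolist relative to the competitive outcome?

DWL = 6328.125

Under competition P = MC = 9, so Q = (234 − 9)/1 = 225.
Monopoly sets MR = MC: 234 − 2Q = 9 ⇒ Q = 112.5, P = 234 − 112.5 = 121.5.
DWL is the triangle between Q = 112.5 and Q = 225: ½·(225 − 112.5)·(121.5 − 9) = 6328.125.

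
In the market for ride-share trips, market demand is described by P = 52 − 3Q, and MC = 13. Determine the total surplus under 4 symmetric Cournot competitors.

Cournot with 4 identical firms: the symmetric best-response condition is 52 − 15q = 13. Each firm produces q = 2.6, total output Q = 10.4, price P = 20.8.
CS = ½·(52 − 20.8)·10.4 = 162.24; PS = (20.8 − 13)·10.4 = 81.12; TS = 243.36.

TS = 243.36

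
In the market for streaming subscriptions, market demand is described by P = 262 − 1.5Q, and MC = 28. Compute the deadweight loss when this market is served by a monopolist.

Under competition P = MC = 28, so Q = (262 − 28)/1.5 = 156.
Monopoly sets MR = MC: 262 − 3Q = 28 ⇒ Q = 78, P = 262 − 1.5·78 = 145.
DWL is the triangle between Q = 78 and Q = 156: ½·(156 − 78)·(145 − 28) = 4563.

DWL = 4563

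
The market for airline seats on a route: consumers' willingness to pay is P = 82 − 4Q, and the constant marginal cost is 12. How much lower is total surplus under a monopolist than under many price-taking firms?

TS falls by 153.125

Under competition P = MC = 12, so Q = (82 − 12)/4 = 17.5.
CS = ½·(82 − 12)·17.5 = 612.5; PS = (12 − 12)·17.5 = 0; TS = 612.5.
Monopoly sets MR = MC: 82 − 8Q = 12 ⇒ Q = 8.75, P = 82 − 4·8.75 = 47.
CS = ½·(82 − 47)·8.75 = 153.125; PS = (47 − 12)·8.75 = 306.25; TS = 459.375.
Change in total surplus: 459.375 − 612.5 = −153.125.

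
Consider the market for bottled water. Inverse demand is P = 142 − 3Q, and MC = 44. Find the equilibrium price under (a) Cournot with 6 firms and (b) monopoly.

In a 6-firm Cournot equilibrium, symmetry and the first-order condition give q = (142 − 44)/(21) = 14/3. So Q = 28 and P = 58.
Monopoly sets MR = MC: 142 − 6Q = 44 ⇒ Q = 49/3, P = 142 − 3·49/3 = 93.

Cournot: P = 58; Monopoly: P = 93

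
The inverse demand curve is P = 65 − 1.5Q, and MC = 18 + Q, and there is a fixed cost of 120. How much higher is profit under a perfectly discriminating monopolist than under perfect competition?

Under competition P = MC: 65 − 1.5Q = 18 + Q ⇒ Q = 18.8, P = 36.8.
Profit = 36.8·18.8 − (18·18.8 + ½·1·18.8²) − 120 = 56.72.
A perfectly discriminating monopolist sells every unit with P(Q) ≥ MC(Q), so output equals the competitive quantity Q = 18.8. Each buyer pays their reservation price, so CS = 0 and the firm captures all surplus.
PS equals the full surplus area, 441.8. Profit = 441.8 − 120 = 321.8.
Change in profit: 321.8 − 56.72 = 265.08.

Profit rises by 265.08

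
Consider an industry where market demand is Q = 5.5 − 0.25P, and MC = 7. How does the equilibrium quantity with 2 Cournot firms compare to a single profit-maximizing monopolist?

Cournot: Q = 2.5; Monopoly: Q = 1.875

Inverting demand: P = 22 − 4Q.
With 2 symmetric Cournot firms, each firm's FOC gives 22 − 12q = 7, so q = 1.25, Q = 2·1.25 = 2.5, and P = 12.
The monopolist equates marginal revenue to marginal cost: 22 − 8Q = 7, so Q = 1.875. From demand, P = 14.5.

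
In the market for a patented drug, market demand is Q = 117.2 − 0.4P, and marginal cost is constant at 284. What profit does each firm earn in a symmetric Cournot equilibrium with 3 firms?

Inverting demand: P = 293 − 2.5Q.
With 3 symmetric Cournot firms, each firm's FOC gives 293 − 10q = 284, so q = 0.9, Q = 3·0.9 = 2.7, and P = 286.25.
Each firm's profit = (286.25 − 284)·0.9 = 2.025.

π_i = 2.025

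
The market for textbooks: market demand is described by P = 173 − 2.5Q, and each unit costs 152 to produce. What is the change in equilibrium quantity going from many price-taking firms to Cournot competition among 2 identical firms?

Perfect competition: P = MC = 152, so 173 − 2.5Q = 152 and Q = 8.4.
With 2 symmetric Cournot firms, each firm's FOC gives 173 − 7.5q = 152, so q = 2.8, Q = 2·2.8 = 5.6, and P = 159.
Change in equilibrium quantity: 5.6 − 8.4 = −2.8.

Q falls by 2.8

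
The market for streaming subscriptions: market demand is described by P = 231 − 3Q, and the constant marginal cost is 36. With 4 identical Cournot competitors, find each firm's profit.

With 4 symmetric Cournot firms, each firm's FOC gives 231 − 15q = 36, so q = 13, Q = 4·13 = 52, and P = 75.
Each firm's profit = (75 − 36)·13 = 507.

π_i = 507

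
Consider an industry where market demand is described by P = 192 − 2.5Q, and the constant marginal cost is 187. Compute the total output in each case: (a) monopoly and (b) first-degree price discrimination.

A monopolist chooses Q where MR = MC. MR = 192 − 5Q; setting this equal to 187 gives Q = 1 and P = 189.5.
Under first-degree price discrimination the firm charges each unit its demand price and produces up to where P = MC, i.e. Q = 2. Consumer surplus is zero; producer surplus equals total surplus.

Monopoly: Q = 1; Perfect PD: Q = 2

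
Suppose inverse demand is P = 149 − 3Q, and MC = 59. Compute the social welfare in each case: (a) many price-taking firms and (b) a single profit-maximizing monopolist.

Competition: TS = 1350; Monopoly: TS = 1012.5

Competitive firms price at marginal cost: P = 59, giving Q = 30.
CS = ½·(149 − 59)·30 = 1350; PS = (59 − 59)·30 = 0; TS = 1350.
The monopolist equates marginal revenue to marginal cost: 149 − 6Q = 59, so Q = 15. From demand, P = 104.
CS = ½·(149 − 104)·15 = 337.5; PS = (104 − 59)·15 = 675; TS = 1012.5.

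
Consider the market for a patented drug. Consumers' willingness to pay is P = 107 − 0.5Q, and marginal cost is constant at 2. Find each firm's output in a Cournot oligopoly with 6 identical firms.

q_i = 30

In a 6-firm Cournot equilibrium, symmetry and the first-order condition give q = (107 − 2)/(3.5) = 30. So Q = 180 and P = 17.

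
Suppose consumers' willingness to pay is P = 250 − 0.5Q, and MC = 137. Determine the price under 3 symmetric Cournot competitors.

Cournot with 3 identical firms: the symmetric best-response condition is 250 − 2q = 137. Each firm produces q = 56.5, total output Q = 169.5, price P = 165.25.

P = 165.25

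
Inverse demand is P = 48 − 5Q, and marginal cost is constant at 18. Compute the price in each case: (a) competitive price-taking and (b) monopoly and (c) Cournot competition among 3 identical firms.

Perfect competition: P = MC = 18, so 48 − 5Q = 18 and Q = 6.
Monopoly sets MR = MC: 48 − 10Q = 18 ⇒ Q = 3, P = 48 − 5·3 = 33.
Cournot with 3 identical firms: the symmetric best-response condition is 48 − 20q = 18. Each firm produces q = 1.5, total output Q = 4.5, price P = 25.5.

Competition: P = 18; Monopoly: P = 33; Cournot: P = 25.5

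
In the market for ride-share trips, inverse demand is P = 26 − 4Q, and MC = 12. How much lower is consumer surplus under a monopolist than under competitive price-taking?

Consumer surplus falls by 18.375

Competitive firms price at marginal cost: P = 12, giving Q = 3.5.
CS = ½·(26 − 12)·3.5 = 24.5.
A monopolist chooses Q where MR = MC. MR = 26 − 8Q; setting this equal to 12 gives Q = 1.75 and P = 19.
CS = ½·(26 − 19)·1.75 = 6.125.
Change in consumer surplus: 6.125 − 24.5 = −18.375.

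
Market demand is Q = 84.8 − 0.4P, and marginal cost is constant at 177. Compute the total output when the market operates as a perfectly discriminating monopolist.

Inverting demand: P = 212 − 2.5Q.
A perfectly discriminating monopolist sells every unit with P(Q) ≥ MC(Q), so output equals the competitive quantity Q = 14. Each buyer pays their reservation price, so CS = 0 and the firm captures all surplus.

Q = 14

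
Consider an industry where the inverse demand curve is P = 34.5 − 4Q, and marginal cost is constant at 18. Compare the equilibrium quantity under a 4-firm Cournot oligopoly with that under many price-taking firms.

Cournot with 4 identical firms: the symmetric best-response condition is 34.5 − 20q = 18. Each firm produces q = 0.825, total output Q = 3.3, price P = 21.3.
Competitive firms price at marginal cost: P = 18, giving Q = 4.125.

Cournot: Q = 3.3; Competition: Q = 4.125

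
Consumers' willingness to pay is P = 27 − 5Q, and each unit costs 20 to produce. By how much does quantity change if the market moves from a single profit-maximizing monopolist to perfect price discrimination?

Monopoly sets MR = MC: 27 − 10Q = 20 ⇒ Q = 0.7, P = 27 − 5·0.7 = 23.5.
Under first-degree price discrimination the firm charges each unit its demand price and produces up to where P = MC, i.e. Q = 1.4. Consumer surplus is zero; producer surplus equals total surplus.
Change in quantity: 1.4 − 0.7 = 0.7.

Q rises by 0.7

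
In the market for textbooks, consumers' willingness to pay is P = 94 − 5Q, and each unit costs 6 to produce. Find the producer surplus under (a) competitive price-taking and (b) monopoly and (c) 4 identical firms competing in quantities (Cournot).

Competition: PS = 0; Monopoly: PS = 387.2; Cournot: PS = 247.808

Under competition P = MC = 6, so Q = (94 − 6)/5 = 17.6.
PS = (6 − 6)·17.6 = 0.
A monopolist chooses Q where MR = MC. MR = 94 − 10Q; setting this equal to 6 gives Q = 8.8 and P = 50.
PS = (50 − 6)·8.8 = 387.2.
With 4 symmetric Cournot firms, each firm's FOC gives 94 − 25q = 6, so q = 3.52, Q = 4·3.52 = 14.08, and P = 23.6.
PS = (23.6 − 6)·14.08 = 247.808.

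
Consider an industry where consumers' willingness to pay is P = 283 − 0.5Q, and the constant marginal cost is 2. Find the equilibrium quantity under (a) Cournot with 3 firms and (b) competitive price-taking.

Cournot: Q = 421.5; Competition: Q = 562

In a 3-firm Cournot equilibrium, symmetry and the first-order condition give q = (283 − 2)/(2) = 140.5. So Q = 421.5 and P = 72.25.
Perfect competition: P = MC = 2, so 283 − 0.5Q = 2 and Q = 562.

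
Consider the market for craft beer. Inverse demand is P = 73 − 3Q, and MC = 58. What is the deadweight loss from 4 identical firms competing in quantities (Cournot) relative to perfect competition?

Competitive firms price at marginal cost: P = 58, giving Q = 5.
With 4 symmetric Cournot firms, each firm's FOC gives 73 − 15q = 58, so q = 1, Q = 4·1 = 4, and P = 61.
DWL is the triangle between Q = 4 and Q = 5: ½·(5 − 4)·(61 − 58) = 1.5.

DWL = 1.5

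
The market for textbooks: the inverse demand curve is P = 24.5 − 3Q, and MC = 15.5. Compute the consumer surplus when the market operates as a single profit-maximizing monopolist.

CS = 3.375

The monopolist equates marginal revenue to marginal cost: 24.5 − 6Q = 15.5, so Q = 1.5. From demand, P = 20.
CS = ½·(24.5 − 20)·1.5 = 3.375.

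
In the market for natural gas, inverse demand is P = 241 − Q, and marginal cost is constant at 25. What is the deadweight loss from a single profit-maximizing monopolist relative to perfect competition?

Perfect competition: P = MC = 25, so 241 − Q = 25 and Q = 216.
A monopolist chooses Q where MR = MC. MR = 241 − 2Q; setting this equal to 25 gives Q = 108 and P = 133.
DWL is the triangle between Q = 108 and Q = 216: ½·(216 − 108)·(133 − 25) = 5832.

DWL = 5832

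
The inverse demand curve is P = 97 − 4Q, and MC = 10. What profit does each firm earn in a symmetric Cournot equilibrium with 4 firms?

With 4 symmetric Cournot firms, each firm's FOC gives 97 − 20q = 10, so q = 4.35, Q = 4·4.35 = 17.4, and P = 27.4.
Each firm's profit = (27.4 − 10)·4.35 = 75.69.

π_i = 75.69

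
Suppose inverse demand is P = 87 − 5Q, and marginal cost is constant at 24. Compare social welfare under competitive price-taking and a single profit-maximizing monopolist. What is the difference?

TS falls by 99.225

Competitive firms price at marginal cost: P = 24, giving Q = 12.6.
CS = ½·(87 − 24)·12.6 = 396.9; PS = (24 − 24)·12.6 = 0; TS = 396.9.
A monopolist chooses Q where MR = MC. MR = 87 − 10Q; setting this equal to 24 gives Q = 6.3 and P = 55.5.
CS = ½·(87 − 55.5)·6.3 = 99.225; PS = (55.5 − 24)·6.3 = 198.45; TS = 297.675.
Change in social welfare: 297.675 − 396.9 = −99.225.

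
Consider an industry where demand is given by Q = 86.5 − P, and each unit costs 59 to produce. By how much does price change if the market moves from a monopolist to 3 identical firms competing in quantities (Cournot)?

Inverting demand: P = 86.5 − Q.
A monopolist chooses Q where MR = MC. MR = 86.5 − 2Q; setting this equal to 59 gives Q = 13.75 and P = 72.75.
With 3 symmetric Cournot firms, each firm's FOC gives 86.5 − 4q = 59, so q = 6.875, Q = 3·6.875 = 20.625, and P = 65.875.
Change in price: 65.875 − 72.75 = −6.875.

P falls by 6.875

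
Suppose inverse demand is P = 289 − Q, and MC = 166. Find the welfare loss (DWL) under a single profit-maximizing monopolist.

Perfect competition: P = MC = 166, so 289 − Q = 166 and Q = 123.
A monopolist chooses Q where MR = MC. MR = 289 − 2Q; setting this equal to 166 gives Q = 61.5 and P = 227.5.
DWL is the triangle between Q = 61.5 and Q = 123: ½·(123 − 61.5)·(227.5 − 166) = 1891.125.

DWL = 1891.125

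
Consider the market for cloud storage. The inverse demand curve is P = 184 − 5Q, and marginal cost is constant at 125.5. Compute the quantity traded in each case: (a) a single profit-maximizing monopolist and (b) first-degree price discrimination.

A monopolist chooses Q where MR = MC. MR = 184 − 10Q; setting this equal to 125.5 gives Q = 5.85 and P = 154.75.
With perfect price discrimination, output is the efficient level Q = 11.7 (where demand meets MC), but every buyer pays their willingness to pay: CS = 0 and PS = total surplus.

Monopoly: Q = 5.85; Perfect PD: Q = 11.7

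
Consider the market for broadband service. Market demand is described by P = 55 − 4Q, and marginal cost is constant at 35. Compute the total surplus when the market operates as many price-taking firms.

TS = 50

Competitive firms price at marginal cost: P = 35, giving Q = 5.
CS = ½·(55 − 35)·5 = 50; PS = (35 − 35)·5 = 0; TS = 50.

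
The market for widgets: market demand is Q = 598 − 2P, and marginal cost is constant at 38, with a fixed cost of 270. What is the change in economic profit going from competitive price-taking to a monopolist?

Inverting demand: P = 299 − 0.5Q.
Perfect competition: P = MC = 38, so 299 − 0.5Q = 38 and Q = 522.
Profit = (38 − 38)·522 − 270 = −270.
The monopolist equates marginal revenue to marginal cost: 299 − Q = 38, so Q = 261. From demand, P = 168.5.
Profit = (168.5 − 38)·261 − 270 = 33790.5.
Change in economic profit: 33790.5 − −270 = 34060.5.

Economic profit rises by 34060.5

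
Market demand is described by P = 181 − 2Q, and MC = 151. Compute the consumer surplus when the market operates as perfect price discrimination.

With perfect price discrimination, output is the efficient level Q = 15 (where demand meets MC), but every buyer pays their willingness to pay: CS = 0 and PS = total surplus.
CS = 0.

CS = 0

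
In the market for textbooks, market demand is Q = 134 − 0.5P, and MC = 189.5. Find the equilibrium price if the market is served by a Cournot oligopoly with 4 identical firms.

P = 205.2

Inverting demand: P = 268 − 2Q.
Cournot with 4 identical firms: the symmetric best-response condition is 268 − 10q = 189.5. Each firm produces q = 7.85, total output Q = 31.4, price P = 205.2.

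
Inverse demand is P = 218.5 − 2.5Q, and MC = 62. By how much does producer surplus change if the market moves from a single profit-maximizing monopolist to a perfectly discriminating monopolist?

A monopolist chooses Q where MR = MC. MR = 218.5 − 5Q; setting this equal to 62 gives Q = 31.3 and P = 140.25.
PS = (140.25 − 62)·31.3 = 2449.225.
With perfect price discrimination, output is the efficient level Q = 62.6 (where demand meets MC), but every buyer pays their willingness to pay: CS = 0 and PS = total surplus.
PS = ½·(218.5 − 62)·62.6 = 4898.45.
Change in producer surplus: 4898.45 − 2449.225 = 2449.225.

Producer surplus rises by 2449.225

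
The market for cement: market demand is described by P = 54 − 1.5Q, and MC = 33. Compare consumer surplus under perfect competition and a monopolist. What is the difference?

CS falls by 110.25

Perfect competition: P = MC = 33, so 54 − 1.5Q = 33 and Q = 14.
CS = ½·(54 − 33)·14 = 147.
A monopolist chooses Q where MR = MC. MR = 54 − 3Q; setting this equal to 33 gives Q = 7 and P = 43.5.
CS = ½·(54 − 43.5)·7 = 36.75.
Change in consumer surplus: 36.75 − 147 = −110.25.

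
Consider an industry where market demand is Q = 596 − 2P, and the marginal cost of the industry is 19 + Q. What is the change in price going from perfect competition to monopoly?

P rises by 23.25

Inverting demand: P = 298 − 0.5Q.
Under competition P = MC: 298 − 0.5Q = 19 + Q ⇒ Q = 186, P = 205.
The monopolist equates marginal revenue to marginal cost: 298 − Q = 19 + Q, so Q = 139.5. From demand, P = 228.25.
Change in price: 228.25 − 205 = 23.25.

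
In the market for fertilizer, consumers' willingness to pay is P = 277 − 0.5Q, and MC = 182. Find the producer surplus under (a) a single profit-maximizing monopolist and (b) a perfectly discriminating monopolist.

A monopolist chooses Q where MR = MC. MR = 277 − Q; setting this equal to 182 gives Q = 95 and P = 229.5.
PS = (229.5 − 182)·95 = 4512.5.
With perfect price discrimination, output is the efficient level Q = 190 (where demand meets MC), but every buyer pays their willingness to pay: CS = 0 and PS = total surplus.
PS = ½·(277 − 182)·190 = 9025.

Monopoly: PS = 4512.5; Perfect PD: PS = 9025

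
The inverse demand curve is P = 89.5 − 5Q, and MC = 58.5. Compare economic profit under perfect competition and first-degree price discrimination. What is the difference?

Perfect competition: P = MC = 58.5, so 89.5 − 5Q = 58.5 and Q = 6.2.
Profit = (58.5 − 58.5)·6.2 = 0.
With perfect price discrimination, output is the efficient level Q = 6.2 (where demand meets MC), but every buyer pays their willingness to pay: CS = 0 and PS = total surplus.
PS equals the full surplus area, 96.1. Profit = 96.1 = 96.1.
Change in economic profit: 96.1 − 0 = 96.1.

π rises by 96.1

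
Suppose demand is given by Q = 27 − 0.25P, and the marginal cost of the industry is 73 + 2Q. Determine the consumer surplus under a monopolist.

Inverting demand: P = 108 − 4Q.
Monopoly sets MR = MC: 108 − 8Q = 73 + 2Q ⇒ Q = 3.5, P = 108 − 4·3.5 = 94.
CS = ½·(108 − 94)·3.5 = 24.5.

CS = 24.5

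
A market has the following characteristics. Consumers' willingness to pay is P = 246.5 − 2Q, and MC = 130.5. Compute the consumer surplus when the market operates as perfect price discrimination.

A perfectly discriminating monopolist sells every unit with P(Q) ≥ MC(Q), so output equals the competitive quantity Q = 58. Each buyer pays their reservation price, so CS = 0 and the firm captures all surplus.
CS = 0.

CS = 0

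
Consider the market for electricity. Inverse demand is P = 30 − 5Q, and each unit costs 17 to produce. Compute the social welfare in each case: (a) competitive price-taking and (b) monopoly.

Perfect competition: P = MC = 17, so 30 − 5Q = 17 and Q = 2.6.
CS = ½·(30 − 17)·2.6 = 16.9; PS = (17 − 17)·2.6 = 0; TS = 16.9.
Monopoly sets MR = MC: 30 − 10Q = 17 ⇒ Q = 1.3, P = 30 − 5·1.3 = 23.5.
CS = ½·(30 − 23.5)·1.3 = 4.225; PS = (23.5 − 17)·1.3 = 8.45; TS = 12.675.

Competition: TS = 16.9; Monopoly: TS = 12.675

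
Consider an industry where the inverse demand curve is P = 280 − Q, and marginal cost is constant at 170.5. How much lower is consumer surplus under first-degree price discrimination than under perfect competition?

Competitive firms price at marginal cost: P = 170.5, giving Q = 109.5.
CS = ½·(280 − 170.5)·109.5 = 5995.125.
With perfect price discrimination, output is the efficient level Q = 109.5 (where demand meets MC), but every buyer pays their willingness to pay: CS = 0 and PS = total surplus.
CS = 0.
Change in consumer surplus: 0 − 5995.125 = −5995.125.

CS falls by 5995.125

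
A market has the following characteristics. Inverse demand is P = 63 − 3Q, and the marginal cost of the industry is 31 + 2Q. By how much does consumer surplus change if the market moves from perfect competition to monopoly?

CS falls by 37.44

Under competition P = MC: 63 − 3Q = 31 + 2Q ⇒ Q = 6.4, P = 43.8.
CS = ½·(63 − 43.8)·6.4 = 61.44.
A monopolist chooses Q where MR = MC. MR = 63 − 6Q; setting this equal to 31 + 2Q gives Q = 4 and P = 51.
CS = ½·(63 − 51)·4 = 24.
Change in consumer surplus: 24 − 61.44 = −37.44.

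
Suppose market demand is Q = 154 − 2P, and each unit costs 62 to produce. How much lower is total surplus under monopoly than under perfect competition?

TS falls by 56.25

Inverting demand: P = 77 − 0.5Q.
Competitive firms price at marginal cost: P = 62, giving Q = 30.
CS = ½·(77 − 62)·30 = 225; PS = (62 − 62)·30 = 0; TS = 225.
A monopolist chooses Q where MR = MC. MR = 77 − Q; setting this equal to 62 gives Q = 15 and P = 69.5.
CS = ½·(77 − 69.5)·15 = 56.25; PS = (69.5 − 62)·15 = 112.5; TS = 168.75.
Change in total surplus: 168.75 − 225 = −56.25.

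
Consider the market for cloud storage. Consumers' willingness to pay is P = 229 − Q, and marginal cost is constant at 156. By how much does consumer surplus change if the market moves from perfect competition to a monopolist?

CS falls by 1998.375

Under competition P = MC = 156, so Q = (229 − 156)/1 = 73.
CS = ½·(229 − 156)·73 = 2664.5.
Monopoly sets MR = MC: 229 − 2Q = 156 ⇒ Q = 36.5, P = 229 − 36.5 = 192.5.
CS = ½·(229 − 192.5)·36.5 = 666.125.
Change in consumer surplus: 666.125 − 2664.5 = −1998.375.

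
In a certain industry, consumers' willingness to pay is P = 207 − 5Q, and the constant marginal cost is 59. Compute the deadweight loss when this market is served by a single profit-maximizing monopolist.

DWL = 547.6

Competitive firms price at marginal cost: P = 59, giving Q = 29.6.
Monopoly sets MR = MC: 207 − 10Q = 59 ⇒ Q = 14.8, P = 207 − 5·14.8 = 133.
DWL is the triangle between Q = 14.8 and Q = 29.6: ½·(29.6 − 14.8)·(133 − 59) = 547.6.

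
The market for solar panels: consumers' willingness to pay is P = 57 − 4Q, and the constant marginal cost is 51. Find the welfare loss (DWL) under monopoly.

Under competition P = MC = 51, so Q = (57 − 51)/4 = 1.5.
The monopolist equates marginal revenue to marginal cost: 57 − 8Q = 51, so Q = 0.75. From demand, P = 54.
DWL is the triangle between Q = 0.75 and Q = 1.5: ½·(1.5 − 0.75)·(54 − 51) = 1.125.

DWL = 1.125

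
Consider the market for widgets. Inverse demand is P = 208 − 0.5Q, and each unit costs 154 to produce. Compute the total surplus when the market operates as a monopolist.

A monopolist chooses Q where MR = MC. MR = 208 − Q; setting this equal to 154 gives Q = 54 and P = 181.
CS = ½·(208 − 181)·54 = 729; PS = (181 − 154)·54 = 1458; TS = 2187.

TS = 2187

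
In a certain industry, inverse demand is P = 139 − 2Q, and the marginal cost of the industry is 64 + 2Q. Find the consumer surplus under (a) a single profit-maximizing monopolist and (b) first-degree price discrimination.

Monopoly: CS = 156.25; Perfect PD: CS = 0

A monopolist chooses Q where MR = MC. MR = 139 − 4Q; setting this equal to 64 + 2Q gives Q = 12.5 and P = 114.
CS = ½·(139 − 114)·12.5 = 156.25.
Under first-degree price discrimination the firm charges each unit its demand price and produces up to where P = MC, i.e. Q = 18.75. Consumer surplus is zero; producer surplus equals total surplus.
CS = 0.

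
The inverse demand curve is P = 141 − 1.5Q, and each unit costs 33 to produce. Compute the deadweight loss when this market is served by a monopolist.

DWL = 972

Perfect competition: P = MC = 33, so 141 − 1.5Q = 33 and Q = 72.
The monopolist equates marginal revenue to marginal cost: 141 − 3Q = 33, so Q = 36. From demand, P = 87.
DWL is the triangle between Q = 36 and Q = 72: ½·(72 − 36)·(87 − 33) = 972.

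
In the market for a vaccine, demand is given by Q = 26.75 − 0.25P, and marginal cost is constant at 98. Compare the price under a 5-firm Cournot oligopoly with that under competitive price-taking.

Cournot: P = 99.5; Competition: P = 98

Inverting demand: P = 107 − 4Q.
With 5 symmetric Cournot firms, each firm's FOC gives 107 − 24q = 98, so q = 0.375, Q = 5·0.375 = 1.875, and P = 99.5.
Under competition P = MC = 98, so Q = (107 − 98)/4 = 2.25.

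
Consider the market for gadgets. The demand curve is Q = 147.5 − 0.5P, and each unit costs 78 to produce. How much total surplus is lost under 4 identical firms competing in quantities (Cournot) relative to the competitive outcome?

Inverting demand: P = 295 − 2Q.
Competitive firms price at marginal cost: P = 78, giving Q = 108.5.
In a 4-firm Cournot equilibrium, symmetry and the first-order condition give q = (295 − 78)/(10) = 21.7. So Q = 86.8 and P = 121.4.
DWL is the triangle between Q = 86.8 and Q = 108.5: ½·(108.5 − 86.8)·(121.4 − 78) = 470.89.

DWL = 470.89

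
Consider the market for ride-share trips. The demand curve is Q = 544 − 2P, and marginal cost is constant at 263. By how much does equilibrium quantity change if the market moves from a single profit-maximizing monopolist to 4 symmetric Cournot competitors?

Inverting demand: P = 272 − 0.5Q.
Monopoly sets MR = MC: 272 − Q = 263 ⇒ Q = 9, P = 272 − 0.5·9 = 267.5.
Cournot with 4 identical firms: the symmetric best-response condition is 272 − 2.5q = 263. Each firm produces q = 3.6, total output Q = 14.4, price P = 264.8.
Change in equilibrium quantity: 14.4 − 9 = 5.4.

Q rises by 5.4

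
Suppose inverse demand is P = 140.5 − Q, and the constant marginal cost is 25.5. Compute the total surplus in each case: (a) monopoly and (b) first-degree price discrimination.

Monopoly sets MR = MC: 140.5 − 2Q = 25.5 ⇒ Q = 57.5, P = 140.5 − 57.5 = 83.
CS = ½·(140.5 − 83)·57.5 = 1653.125; PS = (83 − 25.5)·57.5 = 3306.25; TS = 4959.375.
A perfectly discriminating monopolist sells every unit with P(Q) ≥ MC(Q), so output equals the competitive quantity Q = 115. Each buyer pays their reservation price, so CS = 0 and the firm captures all surplus.
TS = 6612.5 (equal to competitive TS).

Monopoly: TS = 4959.375; Perfect PD: TS = 6612.5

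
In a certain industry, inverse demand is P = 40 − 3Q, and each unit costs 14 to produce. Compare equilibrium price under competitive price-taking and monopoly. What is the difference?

Equilibrium price rises by 13

Perfect competition: P = MC = 14, so 40 − 3Q = 14 and Q = 26/3.
The monopolist equates marginal revenue to marginal cost: 40 − 6Q = 14, so Q = 13/3. From demand, P = 27.
Change in equilibrium price: 27 − 14 = 13.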